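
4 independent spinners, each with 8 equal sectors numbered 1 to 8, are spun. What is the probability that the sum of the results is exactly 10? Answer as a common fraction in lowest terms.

There are 8^4 = 4096 equally likely outcomes.
The number of ordered 4-tuples from {1,…,8} summing to 10 is 84.
P(sum = 10) = 84/4096 = 21/1024.

21/1024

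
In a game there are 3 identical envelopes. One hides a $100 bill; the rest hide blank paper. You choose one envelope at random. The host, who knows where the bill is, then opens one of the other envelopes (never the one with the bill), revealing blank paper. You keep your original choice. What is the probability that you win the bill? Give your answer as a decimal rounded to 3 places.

The host can always open an empty envelope regardless of your choice, so this gives no information about your original envelope.
P(win by staying) = 1/3 ≈ 0.333.

0.333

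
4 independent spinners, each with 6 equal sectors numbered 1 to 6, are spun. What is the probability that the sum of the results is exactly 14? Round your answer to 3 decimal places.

There are 6^4 = 1296 equally likely outcomes.
The number of ordered 4-tuples from {1,…,6} summing to 14 is 146.
P(sum = 14) = 146/1296 = 73/648 ≈ 0.113.

0.113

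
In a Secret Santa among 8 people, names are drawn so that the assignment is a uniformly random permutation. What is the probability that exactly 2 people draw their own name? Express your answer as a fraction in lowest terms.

53/288

Choose which 2 of the 8 are fixed: C(8,2) = 28 ways.
The remaining 6 must have no fixed point: D(6) = 265.
P = 28·265/40320 = 53/288.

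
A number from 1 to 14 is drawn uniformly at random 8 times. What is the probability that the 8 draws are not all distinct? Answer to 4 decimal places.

P(all 8 different) = 14/14 · 13/14 · ··· · 7/14 ≈ 0.0820.
P(at least two equal) = 1 − 0.0820 = 0.9180.

0.9180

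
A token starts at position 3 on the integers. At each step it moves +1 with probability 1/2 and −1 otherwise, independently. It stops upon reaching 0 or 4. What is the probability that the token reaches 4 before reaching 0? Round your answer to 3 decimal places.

With a fair step, P(i) = ½P(i−1) + ½P(i+1) with P(0)=0, P(4)=1 has the linear solution P(i) = i/4.
P(3) = 3/4 ≈ 0.750.

0.750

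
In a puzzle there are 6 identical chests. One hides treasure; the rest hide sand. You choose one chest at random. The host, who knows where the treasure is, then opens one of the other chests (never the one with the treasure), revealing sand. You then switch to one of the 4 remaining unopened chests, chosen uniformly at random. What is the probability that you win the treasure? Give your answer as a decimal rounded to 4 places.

Your original chest holds the treasure with probability 1/6, so the other 5 collectively hold it with probability 5/6.
The host can always find an empty chest to open, so this doesn't change that 5/6; it is now spread over the 4 remaining unopened chests.
P(win by switching) = (5/6) · (1/4) = 5/24 ≈ 0.2083.

0.2083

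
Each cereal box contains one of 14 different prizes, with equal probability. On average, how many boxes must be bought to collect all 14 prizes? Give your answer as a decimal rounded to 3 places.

45.522

After i distinct types are collected, each trial gives a new one with probability (14−i)/14, so the expected wait for the next new type is 14/(14−i).
E = 14/14 + 14/13 + 14/12 + 14/11 + 14/10 + 14/9 + 14/8 + 14/7 + 14/6 + 14/5 + 14/4 + 14/3 + 14/2 + 14/1 = 1171733/25740 ≈ 45.522.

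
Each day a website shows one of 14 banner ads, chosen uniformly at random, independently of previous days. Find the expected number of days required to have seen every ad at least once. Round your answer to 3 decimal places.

After i distinct types are collected, each trial gives a new one with probability (14−i)/14, so the expected wait for the next new type is 14/(14−i).
E = 14/14 + 14/13 + 14/12 + 14/11 + 14/10 + 14/9 + 14/8 + 14/7 + 14/6 + 14/5 + 14/4 + 14/3 + 14/2 + 14/1 = 1171733/25740 ≈ 45.522.

45.522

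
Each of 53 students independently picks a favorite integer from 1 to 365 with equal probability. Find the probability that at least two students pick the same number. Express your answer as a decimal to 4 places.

It's easier to compute the probability that all 53 are distinct.
P(all distinct) = 365/365 · 364/365 · ··· · 313/365 ≈ 0.0189.
So the probability of at least one match is 1 − 0.0189 = 0.9811.

0.9811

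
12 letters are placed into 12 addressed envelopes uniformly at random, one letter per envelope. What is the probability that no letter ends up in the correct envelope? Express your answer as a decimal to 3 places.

0.368

This is the derangement probability: permutations of 12 with no fixed point.
D(12) = 12! · (1 − 1/1! + 1/2! − ··· + (−1)^12/12!) = 176214841.
P = 176214841/479001600 = 16019531/43545600 ≈ 0.368.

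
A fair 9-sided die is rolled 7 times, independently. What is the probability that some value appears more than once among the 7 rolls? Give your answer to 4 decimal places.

0.9621

P(all 7 different) = 9/9 · 8/9 · ··· · 3/9 ≈ 0.0379.
P(at least two equal) = 1 − 0.0379 = 0.9621.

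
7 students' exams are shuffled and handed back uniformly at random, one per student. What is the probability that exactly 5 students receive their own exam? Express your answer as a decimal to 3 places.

0.004

Choose which 5 of the 7 are fixed: C(7,5) = 21 ways.
The remaining 2 must have no fixed point: D(2) = 1.
P = 21·1/5040 = 1/240 ≈ 0.004.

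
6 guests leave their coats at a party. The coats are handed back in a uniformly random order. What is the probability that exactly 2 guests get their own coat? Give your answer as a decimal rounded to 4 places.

0.1875

Choose which 2 of the 6 are fixed: C(6,2) = 15 ways.
The remaining 4 must have no fixed point: D(4) = 9.
P = 15·9/720 = 3/16 ≈ 0.1875.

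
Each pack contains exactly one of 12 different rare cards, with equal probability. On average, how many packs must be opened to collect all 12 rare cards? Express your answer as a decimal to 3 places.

After i distinct types are collected, each trial gives a new one with probability (12−i)/12, so the expected wait for the next new type is 12/(12−i).
E = 12/12 + 12/11 + 12/10 + 12/9 + 12/8 + 12/7 + 12/6 + 12/5 + 12/4 + 12/3 + 12/2 + 12/1 = 86021/2310 ≈ 37.239.

37.239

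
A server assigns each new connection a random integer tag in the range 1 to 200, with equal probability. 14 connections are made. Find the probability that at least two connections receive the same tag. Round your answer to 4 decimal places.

0.3722

It's easier to compute the probability that all 14 are distinct.
P(all distinct) = 200/200 · 199/200 · ··· · 187/200 ≈ 0.6278.
So the probability of at least one match is 1 − 0.6278 = 0.3722.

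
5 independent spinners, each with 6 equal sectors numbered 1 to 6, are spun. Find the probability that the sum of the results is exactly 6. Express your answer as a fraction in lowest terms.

5/7776

There are 6^5 = 7776 equally likely outcomes.
The number of ordered 5-tuples from {1,…,6} summing to 6 is 5.
P(sum = 6) = 5/7776.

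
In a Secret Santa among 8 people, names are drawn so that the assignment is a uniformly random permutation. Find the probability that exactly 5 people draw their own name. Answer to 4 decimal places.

Choose which 5 of the 8 are fixed: C(8,5) = 56 ways.
The remaining 3 must have no fixed point: D(3) = 2.
P = 56·2/40320 = 1/360 ≈ 0.0028.

0.0028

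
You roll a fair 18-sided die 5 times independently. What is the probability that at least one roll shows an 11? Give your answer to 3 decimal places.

P(no roll shows an 11) = (17/18)^5 ≈ 0.751.
P(at least one) = 1 − 0.751 = 0.249.

0.249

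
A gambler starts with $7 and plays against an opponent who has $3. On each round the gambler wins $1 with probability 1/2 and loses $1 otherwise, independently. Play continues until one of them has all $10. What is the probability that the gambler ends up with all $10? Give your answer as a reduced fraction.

7/10

With a fair step, P(i) = ½P(i−1) + ½P(i+1) with P(0)=0, P(10)=1 has the linear solution P(i) = i/10.
P(7) = 7/10.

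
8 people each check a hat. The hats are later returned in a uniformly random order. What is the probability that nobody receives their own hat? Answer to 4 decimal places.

This is the derangement probability: permutations of 8 with no fixed point.
D(8) = 8! · (1 − 1/1! + 1/2! − ··· + (−1)^8/8!) = 14833.
P = 14833/40320 = 2119/5760 ≈ 0.3679.

0.3679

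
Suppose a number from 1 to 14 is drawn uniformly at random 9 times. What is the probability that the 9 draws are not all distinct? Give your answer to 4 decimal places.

P(all 9 different) = 14/14 · 13/14 · ··· · 6/14 ≈ 0.0352.
P(at least two equal) = 1 − 0.0352 = 0.9648.

0.9648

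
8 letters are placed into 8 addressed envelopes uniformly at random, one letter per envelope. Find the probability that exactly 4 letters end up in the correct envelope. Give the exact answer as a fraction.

1/64

Choose which 4 of the 8 are fixed: C(8,4) = 70 ways.
The remaining 4 must have no fixed point: D(4) = 9.
P = 70·9/40320 = 1/64.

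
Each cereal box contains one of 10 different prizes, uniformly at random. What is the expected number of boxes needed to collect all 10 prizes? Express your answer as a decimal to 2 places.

29.29

After i distinct types are collected, each trial gives a new one with probability (10−i)/10, so the expected wait for the next new type is 10/(10−i).
E = 10/10 + 10/9 + 10/8 + 10/7 + 10/6 + 10/5 + 10/4 + 10/3 + 10/2 + 10/1 = 7381/252 ≈ 29.29.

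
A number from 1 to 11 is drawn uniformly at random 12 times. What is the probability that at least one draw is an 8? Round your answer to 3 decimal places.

0.681

P(no draw is an 8) = (10/11)^12 ≈ 0.319.
P(at least one) = 1 − 0.319 = 0.681.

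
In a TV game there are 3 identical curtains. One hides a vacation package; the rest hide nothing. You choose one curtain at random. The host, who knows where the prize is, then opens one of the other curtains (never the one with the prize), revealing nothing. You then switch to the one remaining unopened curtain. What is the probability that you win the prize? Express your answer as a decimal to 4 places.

Your original curtain holds the prize with probability 1/3, so the other 2 collectively hold it with probability 2/3.
The host can always find an empty curtain to open, so this doesn't change that 2/3; it is now spread over the 1 remaining unopened curtain.
P(win by switching) = (2/3) · (1/1) = 2/3 ≈ 0.6667.

0.6667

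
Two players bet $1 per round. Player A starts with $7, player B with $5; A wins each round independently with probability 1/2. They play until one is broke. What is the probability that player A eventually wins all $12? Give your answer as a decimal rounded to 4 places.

With a fair step, P(i) = ½P(i−1) + ½P(i+1) with P(0)=0, P(12)=1 has the linear solution P(i) = i/12.
P(7) = 7/12 ≈ 0.5833.

0.5833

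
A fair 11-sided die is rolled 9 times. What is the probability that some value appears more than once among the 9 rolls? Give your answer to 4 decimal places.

0.9915

P(all 9 different) = 11/11 · 10/11 · ··· · 3/11 ≈ 0.0085.
P(at least two equal) = 1 − 0.0085 = 0.9915.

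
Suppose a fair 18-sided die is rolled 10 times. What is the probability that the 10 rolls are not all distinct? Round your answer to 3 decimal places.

P(all 10 different) = 18/18 · 17/18 · ··· · 9/18 ≈ 0.044.
P(at least two equal) = 1 − 0.044 = 0.956.

0.956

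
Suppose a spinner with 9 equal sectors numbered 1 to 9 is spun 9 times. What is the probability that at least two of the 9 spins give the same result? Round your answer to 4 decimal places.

0.9991

P(all 9 different) = 9/9 · 8/9 · ··· · 1/9 ≈ 0.0009.
P(at least two equal) = 1 − 0.0009 = 0.9991.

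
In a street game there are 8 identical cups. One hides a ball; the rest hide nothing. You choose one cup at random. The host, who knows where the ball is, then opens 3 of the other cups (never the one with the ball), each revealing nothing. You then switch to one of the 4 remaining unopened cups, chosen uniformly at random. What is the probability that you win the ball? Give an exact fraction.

7/32

Your original cup holds the ball with probability 1/8, so the other 7 collectively hold it with probability 7/8.
The host can always find 3 empty cups to open, so the reveals don't change that 7/8; it is now spread over the 4 remaining unopened cups.
P(win by switching) = (7/8) · (1/4) = 7/32.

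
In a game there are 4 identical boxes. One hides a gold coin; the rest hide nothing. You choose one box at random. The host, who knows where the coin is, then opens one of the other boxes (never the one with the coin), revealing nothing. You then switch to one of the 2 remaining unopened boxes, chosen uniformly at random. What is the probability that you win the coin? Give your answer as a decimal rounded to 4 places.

0.3750

Your original box holds the coin with probability 1/4, so the other 3 collectively hold it with probability 3/4.
The host can always find an empty box to open, so this doesn't change that 3/4; it is now spread over the 2 remaining unopened boxes.
P(win by switching) = (3/4) · (1/2) = 3/8 ≈ 0.3750.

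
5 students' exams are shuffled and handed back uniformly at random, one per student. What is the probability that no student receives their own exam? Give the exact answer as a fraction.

11/30

This is the derangement probability: permutations of 5 with no fixed point.
D(5) = 5! · (1 − 1/1! + 1/2! − ··· + (−1)^5/5!) = 44.
P = 44/120 = 11/30.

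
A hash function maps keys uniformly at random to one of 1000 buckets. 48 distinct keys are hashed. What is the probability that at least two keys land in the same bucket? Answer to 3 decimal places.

It's easier to compute the probability that all 48 are distinct.
P(all distinct) = 1000/1000 · 999/1000 · ··· · 953/1000 ≈ 0.318.
So the probability of at least one match is 1 − 0.318 = 0.682.

0.682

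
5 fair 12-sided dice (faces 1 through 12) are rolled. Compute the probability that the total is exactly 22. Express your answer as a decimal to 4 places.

0.0215

There are 12^5 = 248832 equally likely outcomes.
The number of ordered 5-tuples from {1,…,12} summing to 22 is 5355.
P(sum = 22) = 5355/248832 = 595/27648 ≈ 0.0215.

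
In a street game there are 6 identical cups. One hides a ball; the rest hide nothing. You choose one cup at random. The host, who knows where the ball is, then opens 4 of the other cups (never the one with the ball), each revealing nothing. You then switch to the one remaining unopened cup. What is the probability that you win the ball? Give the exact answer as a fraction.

5/6

Your original cup holds the ball with probability 1/6, so the other 5 collectively hold it with probability 5/6.
The host can always find 4 empty cups to open, so the reveals don't change that 5/6; it is now spread over the 1 remaining unopened cup.
P(win by switching) = (5/6) · (1/1) = 5/6.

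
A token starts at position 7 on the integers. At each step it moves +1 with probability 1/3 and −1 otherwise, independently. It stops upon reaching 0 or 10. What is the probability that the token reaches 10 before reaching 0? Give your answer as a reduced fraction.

127/1023

Let r = q/p = (2/3)/(1/3) = 2. The recurrence P(i) = p·P(i+1) + q·P(i−1) with P(0)=0, P(10)=1 gives P(i) = (1 − r^i)/(1 − r^10).
P(7) = (1 − (2)^7) / (1 − (2)^10) = 127/1023.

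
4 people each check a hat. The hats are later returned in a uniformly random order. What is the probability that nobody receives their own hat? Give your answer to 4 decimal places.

0.3750

This is the derangement probability: permutations of 4 with no fixed point.
D(4) = 4! · (1 − 1/1! + 1/2! − ··· + (−1)^4/4!) = 9.
P = 9/24 = 3/8 ≈ 0.3750.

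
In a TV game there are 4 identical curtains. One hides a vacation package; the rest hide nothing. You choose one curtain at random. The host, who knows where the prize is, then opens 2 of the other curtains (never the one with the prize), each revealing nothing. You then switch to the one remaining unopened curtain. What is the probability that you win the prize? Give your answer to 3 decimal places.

0.750

Your original curtain holds the prize with probability 1/4, so the other 3 collectively hold it with probability 3/4.
The host can always find 2 empty curtains to open, so the reveals don't change that 3/4; it is now spread over the 1 remaining unopened curtain.
P(win by switching) = (3/4) · (1/1) = 3/4 ≈ 0.750.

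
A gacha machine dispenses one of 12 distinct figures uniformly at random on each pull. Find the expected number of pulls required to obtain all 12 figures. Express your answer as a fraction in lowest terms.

After i distinct types are collected, each trial gives a new one with probability (12−i)/12, so the expected wait for the next new type is 12/(12−i).
E = 12/12 + 12/11 + 12/10 + 12/9 + 12/8 + 12/7 + 12/6 + 12/5 + 12/4 + 12/3 + 12/2 + 12/1 = 86021/2310.

86021/2310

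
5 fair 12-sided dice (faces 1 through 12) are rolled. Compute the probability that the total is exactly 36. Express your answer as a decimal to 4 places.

There are 12^5 = 248832 equally likely outcomes.
The number of ordered 5-tuples from {1,…,12} summing to 36 is 11385.
P(sum = 36) = 11385/248832 = 1265/27648 ≈ 0.0458.

0.0458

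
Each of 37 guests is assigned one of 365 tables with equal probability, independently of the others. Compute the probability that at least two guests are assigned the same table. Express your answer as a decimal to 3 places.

It's easier to compute the probability that all 37 are distinct.
P(all distinct) = 365/365 · 364/365 · ··· · 329/365 ≈ 0.151.
So the probability of at least one match is 1 − 0.151 = 0.849.

0.849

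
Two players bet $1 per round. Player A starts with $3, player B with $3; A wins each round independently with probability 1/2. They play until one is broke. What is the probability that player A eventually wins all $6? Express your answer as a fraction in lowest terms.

With a fair step, P(i) = ½P(i−1) + ½P(i+1) with P(0)=0, P(6)=1 has the linear solution P(i) = i/6.
P(3) = 3/6 = 1/2.

1/2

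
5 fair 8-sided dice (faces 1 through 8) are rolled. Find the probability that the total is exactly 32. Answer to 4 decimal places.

0.0150

There are 8^5 = 32768 equally likely outcomes.
The number of ordered 5-tuples from {1,…,8} summing to 32 is 490.
P(sum = 32) = 490/32768 = 245/16384 ≈ 0.0150.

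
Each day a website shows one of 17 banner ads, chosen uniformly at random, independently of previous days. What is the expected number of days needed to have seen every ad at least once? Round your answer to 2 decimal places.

58.47

After i distinct types are collected, each trial gives a new one with probability (17−i)/17, so the expected wait for the next new type is 17/(17−i).
E = 17/17 + 17/16 + 17/15 + 17/14 + 17/13 + 17/12 + 17/11 + 17/10 + 17/9 + 17/8 + 17/7 + 17/6 + 17/5 + 17/4 + 17/3 + 17/2 + 17/1 = 42142223/720720 ≈ 58.47.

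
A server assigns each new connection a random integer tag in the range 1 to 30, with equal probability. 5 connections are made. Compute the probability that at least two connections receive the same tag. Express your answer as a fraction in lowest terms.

It's easier to compute the probability that all 5 are distinct.
P(all distinct) = 30/30 · 29/30 · ··· · 26/30 = 2639/3750.
So the probability of at least one match is 1 − 2639/3750 = 1111/3750.

1111/3750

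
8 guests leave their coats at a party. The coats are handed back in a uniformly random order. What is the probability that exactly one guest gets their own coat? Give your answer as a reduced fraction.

103/280

Choose which one is fixed: C(8,1) = 8 ways.
The remaining 7 must have no fixed point: D(7) = 1854.
P = 8·1854/40320 = 103/280.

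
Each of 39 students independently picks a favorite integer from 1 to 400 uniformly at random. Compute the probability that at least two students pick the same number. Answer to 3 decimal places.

It's easier to compute the probability that all 39 are distinct.
P(all distinct) = 400/400 · 399/400 · ··· · 362/400 ≈ 0.147.
So the probability of at least one match is 1 − 0.147 = 0.853.

0.853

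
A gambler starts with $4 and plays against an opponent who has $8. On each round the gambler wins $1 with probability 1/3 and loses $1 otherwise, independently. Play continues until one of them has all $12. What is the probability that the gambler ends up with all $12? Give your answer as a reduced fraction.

1/273

Let r = q/p = (2/3)/(1/3) = 2. The recurrence P(i) = p·P(i+1) + q·P(i−1) with P(0)=0, P(12)=1 gives P(i) = (1 − r^i)/(1 − r^12).
P(4) = (1 − (2)^4) / (1 − (2)^12) = 1/273.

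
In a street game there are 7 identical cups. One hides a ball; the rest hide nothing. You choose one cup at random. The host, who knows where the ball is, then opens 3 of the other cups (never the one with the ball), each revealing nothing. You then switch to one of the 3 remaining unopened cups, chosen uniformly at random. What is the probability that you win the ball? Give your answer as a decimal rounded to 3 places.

0.286

Your original cup holds the ball with probability 1/7, so the other 6 collectively hold it with probability 6/7.
The host can always find 3 empty cups to open, so the reveals don't change that 6/7; it is now spread over the 3 remaining unopened cups.
P(win by switching) = (6/7) · (1/3) = 2/7 ≈ 0.286.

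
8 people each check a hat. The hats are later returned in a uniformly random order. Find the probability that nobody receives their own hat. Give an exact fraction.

This is the derangement probability: permutations of 8 with no fixed point.
D(8) = 8! · (1 − 1/1! + 1/2! − ··· + (−1)^8/8!) = 14833.
P = 14833/40320 = 2119/5760.

2119/5760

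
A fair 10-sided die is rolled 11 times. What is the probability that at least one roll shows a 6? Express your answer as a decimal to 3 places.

P(no roll shows a 6) = (9/10)^11 ≈ 0.314.
P(at least one) = 1 − 0.314 = 0.686.

0.686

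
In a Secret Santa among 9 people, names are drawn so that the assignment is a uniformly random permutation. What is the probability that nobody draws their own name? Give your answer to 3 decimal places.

This is the derangement probability: permutations of 9 with no fixed point.
D(9) = 9! · (1 − 1/1! + 1/2! − ··· + (−1)^9/9!) = 133496.
P = 133496/362880 = 16687/45360 ≈ 0.368.

0.368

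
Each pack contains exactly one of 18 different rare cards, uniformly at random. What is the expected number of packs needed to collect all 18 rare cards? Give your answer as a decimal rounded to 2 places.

After i distinct types are collected, each trial gives a new one with probability (18−i)/18, so the expected wait for the next new type is 18/(18−i).
E = 18/18 + 18/17 + 18/16 + 18/15 + 18/14 + 18/13 + 18/12 + 18/11 + 18/10 + 18/9 + 18/8 + 18/7 + 18/6 + 18/5 + 18/4 + 18/3 + 18/2 + 18/1 = 42822903/680680 ≈ 62.91.

62.91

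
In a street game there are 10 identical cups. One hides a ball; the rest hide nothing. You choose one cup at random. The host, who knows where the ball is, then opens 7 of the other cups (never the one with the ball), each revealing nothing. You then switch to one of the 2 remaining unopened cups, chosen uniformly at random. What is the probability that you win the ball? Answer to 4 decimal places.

Your original cup holds the ball with probability 1/10, so the other 9 collectively hold it with probability 9/10.
The host can always find 7 empty cups to open, so the reveals don't change that 9/10; it is now spread over the 2 remaining unopened cups.
P(win by switching) = (9/10) · (1/2) = 9/20 ≈ 0.4500.

0.4500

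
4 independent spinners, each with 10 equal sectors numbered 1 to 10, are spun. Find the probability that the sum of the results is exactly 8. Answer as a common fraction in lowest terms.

There are 10^4 = 10000 equally likely outcomes.
The number of ordered 4-tuples from {1,…,10} summing to 8 is 35.
P(sum = 8) = 35/10000 = 7/2000.

7/2000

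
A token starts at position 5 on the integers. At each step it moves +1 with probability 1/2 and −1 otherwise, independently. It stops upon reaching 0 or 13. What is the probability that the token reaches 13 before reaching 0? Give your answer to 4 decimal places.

With a fair step, P(i) = ½P(i−1) + ½P(i+1) with P(0)=0, P(13)=1 has the linear solution P(i) = i/13.
P(5) = 5/13 ≈ 0.3846.

0.3846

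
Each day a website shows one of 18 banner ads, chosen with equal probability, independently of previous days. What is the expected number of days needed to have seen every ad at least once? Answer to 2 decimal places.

62.91

After i distinct types are collected, each trial gives a new one with probability (18−i)/18, so the expected wait for the next new type is 18/(18−i).
E = 18/18 + 18/17 + 18/16 + 18/15 + 18/14 + 18/13 + 18/12 + 18/11 + 18/10 + 18/9 + 18/8 + 18/7 + 18/6 + 18/5 + 18/4 + 18/3 + 18/2 + 18/1 = 42822903/680680 ≈ 62.91.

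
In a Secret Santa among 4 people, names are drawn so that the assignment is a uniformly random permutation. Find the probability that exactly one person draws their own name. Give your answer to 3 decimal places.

Choose which one is fixed: C(4,1) = 4 ways.
The remaining 3 must have no fixed point: D(3) = 2.
P = 4·2/24 = 1/3 ≈ 0.333.

0.333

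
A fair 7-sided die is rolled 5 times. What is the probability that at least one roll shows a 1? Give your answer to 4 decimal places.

0.5373

P(no roll shows a 1) = (6/7)^5 ≈ 0.4627.
P(at least one) = 1 − 0.4627 = 0.5373.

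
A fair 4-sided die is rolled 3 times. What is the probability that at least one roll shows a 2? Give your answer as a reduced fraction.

37/64

P(no roll shows a 2) = (3/4)^3 = 27/64.
P(at least one) = 1 − 27/64 = 37/64.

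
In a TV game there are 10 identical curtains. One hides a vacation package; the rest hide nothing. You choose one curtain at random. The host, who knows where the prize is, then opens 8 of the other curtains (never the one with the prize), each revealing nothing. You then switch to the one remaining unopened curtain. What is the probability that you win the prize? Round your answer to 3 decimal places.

Your original curtain holds the prize with probability 1/10, so the other 9 collectively hold it with probability 9/10.
The host can always find 8 empty curtains to open, so the reveals don't change that 9/10; it is now spread over the 1 remaining unopened curtain.
P(win by switching) = (9/10) · (1/1) = 9/10 ≈ 0.900.

0.900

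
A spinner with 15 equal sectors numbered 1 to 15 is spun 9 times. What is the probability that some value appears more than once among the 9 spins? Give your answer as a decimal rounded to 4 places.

P(all 9 different) = 15/15 · 14/15 · ··· · 7/15 ≈ 0.0472.
P(at least two equal) = 1 − 0.0472 = 0.9528.

0.9528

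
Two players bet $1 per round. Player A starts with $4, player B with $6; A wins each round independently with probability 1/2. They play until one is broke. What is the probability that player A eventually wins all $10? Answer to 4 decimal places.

0.4000

With a fair step, P(i) = ½P(i−1) + ½P(i+1) with P(0)=0, P(10)=1 has the linear solution P(i) = i/10.
P(4) = 4/10 = 2/5 ≈ 0.4000.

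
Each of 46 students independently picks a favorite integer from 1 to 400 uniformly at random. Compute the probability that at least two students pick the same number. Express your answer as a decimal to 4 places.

It's easier to compute the probability that all 46 are distinct.
P(all distinct) = 400/400 · 399/400 · ··· · 355/400 ≈ 0.0678.
So the probability of at least one match is 1 − 0.0678 = 0.9322.

0.9322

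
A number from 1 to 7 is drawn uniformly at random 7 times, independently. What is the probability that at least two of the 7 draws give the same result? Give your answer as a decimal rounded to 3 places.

P(all 7 different) = 7/7 · 6/7 · ··· · 1/7 ≈ 0.006.
P(at least two equal) = 1 − 0.006 = 0.994.

0.994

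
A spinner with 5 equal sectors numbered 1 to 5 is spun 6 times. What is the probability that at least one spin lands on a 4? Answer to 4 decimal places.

P(no spin lands on a 4) = (4/5)^6 ≈ 0.2621.
P(at least one) = 1 − 0.2621 = 0.7379.

0.7379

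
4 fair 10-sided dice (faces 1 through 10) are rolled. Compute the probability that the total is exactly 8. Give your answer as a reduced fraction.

There are 10^4 = 10000 equally likely outcomes.
The number of ordered 4-tuples from {1,…,10} summing to 8 is 35.
P(sum = 8) = 35/10000 = 7/2000.

7/2000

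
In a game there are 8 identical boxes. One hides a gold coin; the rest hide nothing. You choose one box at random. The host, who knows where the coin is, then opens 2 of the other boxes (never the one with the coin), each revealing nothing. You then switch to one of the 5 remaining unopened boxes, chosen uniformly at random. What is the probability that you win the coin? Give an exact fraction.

7/40

Your original box holds the coin with probability 1/8, so the other 7 collectively hold it with probability 7/8.
The host can always find 2 empty boxes to open, so the reveals don't change that 7/8; it is now spread over the 5 remaining unopened boxes.
P(win by switching) = (7/8) · (1/5) = 7/40.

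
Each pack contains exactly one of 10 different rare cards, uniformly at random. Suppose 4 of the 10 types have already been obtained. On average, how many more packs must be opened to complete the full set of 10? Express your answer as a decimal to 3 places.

Starting from 4 distinct types, each trial gives a new one with probability (10−i)/10 when i types are held, so the wait for the next new type is 10/(10−i).
E = 10/6 + 10/5 + 10/4 + 10/3 + 10/2 + 10/1 = 49/2 ≈ 24.500.

24.500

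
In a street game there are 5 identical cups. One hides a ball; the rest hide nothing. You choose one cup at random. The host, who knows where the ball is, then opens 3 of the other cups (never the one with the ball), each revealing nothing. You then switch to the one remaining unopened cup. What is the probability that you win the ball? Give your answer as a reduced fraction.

4/5

Your original cup holds the ball with probability 1/5, so the other 4 collectively hold it with probability 4/5.
The host can always find 3 empty cups to open, so the reveals don't change that 4/5; it is now spread over the 1 remaining unopened cup.
P(win by switching) = (4/5) · (1/1) = 4/5.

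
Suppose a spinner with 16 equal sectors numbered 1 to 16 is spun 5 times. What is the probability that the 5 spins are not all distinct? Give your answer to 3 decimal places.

0.500

P(all 5 different) = 16/16 · 15/16 · ··· · 12/16 ≈ 0.500.
P(at least two equal) = 1 − 0.500 = 0.500.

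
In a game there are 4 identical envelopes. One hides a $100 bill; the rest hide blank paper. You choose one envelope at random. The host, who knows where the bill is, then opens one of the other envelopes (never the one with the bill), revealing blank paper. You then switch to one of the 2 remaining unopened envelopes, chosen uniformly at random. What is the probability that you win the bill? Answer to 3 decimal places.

Your original envelope holds the bill with probability 1/4, so the other 3 collectively hold it with probability 3/4.
The host can always find an empty envelope to open, so this doesn't change that 3/4; it is now spread over the 2 remaining unopened envelopes.
P(win by switching) = (3/4) · (1/2) = 3/8 ≈ 0.375.

0.375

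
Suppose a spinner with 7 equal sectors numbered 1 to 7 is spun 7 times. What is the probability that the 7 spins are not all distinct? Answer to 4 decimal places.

P(all 7 different) = 7/7 · 6/7 · ··· · 1/7 ≈ 0.0061.
P(at least two equal) = 1 − 0.0061 = 0.9939.

0.9939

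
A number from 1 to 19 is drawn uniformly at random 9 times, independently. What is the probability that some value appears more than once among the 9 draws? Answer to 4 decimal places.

P(all 9 different) = 19/19 · 18/19 · ··· · 11/19 ≈ 0.1039.
P(at least two equal) = 1 − 0.1039 = 0.8961.

0.8961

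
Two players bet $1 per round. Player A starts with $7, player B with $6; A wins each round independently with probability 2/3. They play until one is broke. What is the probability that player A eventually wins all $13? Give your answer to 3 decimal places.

Let r = q/p = (1/3)/(2/3) = 1/2. The recurrence P(i) = p·P(i+1) + q·P(i−1) with P(0)=0, P(13)=1 gives P(i) = (1 − r^i)/(1 − r^13).
P(7) = (1 − (1/2)^7) / (1 − (1/2)^13) = 8128/8191 ≈ 0.992.

0.992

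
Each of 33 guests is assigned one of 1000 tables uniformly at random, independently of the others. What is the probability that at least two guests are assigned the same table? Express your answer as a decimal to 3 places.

0.414

It's easier to compute the probability that all 33 are distinct.
P(all distinct) = 1000/1000 · 999/1000 · ··· · 968/1000 ≈ 0.586.
So the probability of at least one match is 1 − 0.586 = 0.414.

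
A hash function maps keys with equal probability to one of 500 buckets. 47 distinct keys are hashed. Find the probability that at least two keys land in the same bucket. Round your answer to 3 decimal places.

0.893

It's easier to compute the probability that all 47 are distinct.
P(all distinct) = 500/500 · 499/500 · ··· · 454/500 ≈ 0.107.
So the probability of at least one match is 1 − 0.107 = 0.893.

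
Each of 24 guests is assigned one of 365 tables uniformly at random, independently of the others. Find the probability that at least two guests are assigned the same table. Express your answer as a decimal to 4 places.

It's easier to compute the probability that all 24 are distinct.
P(all distinct) = 365/365 · 364/365 · ··· · 342/365 ≈ 0.4617.
So the probability of at least one match is 1 − 0.4617 = 0.5383.

0.5383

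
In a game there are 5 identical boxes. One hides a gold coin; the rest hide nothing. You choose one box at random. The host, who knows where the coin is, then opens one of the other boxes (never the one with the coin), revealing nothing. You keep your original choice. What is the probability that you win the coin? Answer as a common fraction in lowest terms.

The host can always open an empty box regardless of your choice, so this gives no information about your original box.
P(win by staying) = 1/5.

1/5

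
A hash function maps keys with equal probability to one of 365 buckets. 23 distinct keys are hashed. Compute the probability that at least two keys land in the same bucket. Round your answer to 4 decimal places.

0.5073

It's easier to compute the probability that all 23 are distinct.
P(all distinct) = 365/365 · 364/365 · ··· · 343/365 ≈ 0.4927.
So the probability of at least one match is 1 − 0.4927 = 0.5073.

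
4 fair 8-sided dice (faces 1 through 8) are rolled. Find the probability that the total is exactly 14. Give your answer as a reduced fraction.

123/2048

There are 8^4 = 4096 equally likely outcomes.
The number of ordered 4-tuples from {1,…,8} summing to 14 is 246.
P(sum = 14) = 246/4096 = 123/2048.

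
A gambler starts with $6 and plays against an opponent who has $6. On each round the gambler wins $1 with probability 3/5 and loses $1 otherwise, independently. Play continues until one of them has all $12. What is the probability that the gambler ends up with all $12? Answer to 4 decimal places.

0.9193

Let r = q/p = (2/5)/(3/5) = 2/3. The recurrence P(i) = p·P(i+1) + q·P(i−1) with P(0)=0, P(12)=1 gives P(i) = (1 − r^i)/(1 − r^12).
P(6) = (1 − (2/3)^6) / (1 − (2/3)^12) = 729/793 ≈ 0.9193.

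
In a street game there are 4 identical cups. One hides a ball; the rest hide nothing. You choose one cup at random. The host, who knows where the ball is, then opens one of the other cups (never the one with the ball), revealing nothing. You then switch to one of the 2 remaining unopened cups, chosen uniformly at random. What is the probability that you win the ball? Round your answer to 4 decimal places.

Your original cup holds the ball with probability 1/4, so the other 3 collectively hold it with probability 3/4.
The host can always find an empty cup to open, so this doesn't change that 3/4; it is now spread over the 2 remaining unopened cups.
P(win by switching) = (3/4) · (1/2) = 3/8 ≈ 0.3750.

0.3750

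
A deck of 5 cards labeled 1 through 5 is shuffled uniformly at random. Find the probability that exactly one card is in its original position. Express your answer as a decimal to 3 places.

0.375

Choose which one is fixed: C(5,1) = 5 ways.
The remaining 4 must have no fixed point: D(4) = 9.
P = 5·9/120 = 3/8 ≈ 0.375.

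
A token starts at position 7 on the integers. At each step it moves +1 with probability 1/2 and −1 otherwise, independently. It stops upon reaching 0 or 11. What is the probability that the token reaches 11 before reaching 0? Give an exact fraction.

7/11

With a fair step, P(i) = ½P(i−1) + ½P(i+1) with P(0)=0, P(11)=1 has the linear solution P(i) = i/11.
P(7) = 7/11.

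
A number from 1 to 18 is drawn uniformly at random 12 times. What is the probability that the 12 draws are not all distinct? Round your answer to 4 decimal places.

0.9923

P(all 12 different) = 18/18 · 17/18 · ··· · 7/18 ≈ 0.0077.
P(at least two equal) = 1 − 0.0077 = 0.9923.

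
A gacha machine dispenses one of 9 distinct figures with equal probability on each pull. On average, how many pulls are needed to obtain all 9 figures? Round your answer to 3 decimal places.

After i distinct types are collected, each trial gives a new one with probability (9−i)/9, so the expected wait for the next new type is 9/(9−i).
E = 9/9 + 9/8 + 9/7 + 9/6 + 9/5 + 9/4 + 9/3 + 9/2 + 9/1 = 7129/280 ≈ 25.461.

25.461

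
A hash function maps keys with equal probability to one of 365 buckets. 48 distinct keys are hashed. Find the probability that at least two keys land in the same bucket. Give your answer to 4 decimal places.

0.9606

It's easier to compute the probability that all 48 are distinct.
P(all distinct) = 365/365 · 364/365 · ··· · 318/365 ≈ 0.0394.
So the probability of at least one match is 1 − 0.0394 = 0.9606.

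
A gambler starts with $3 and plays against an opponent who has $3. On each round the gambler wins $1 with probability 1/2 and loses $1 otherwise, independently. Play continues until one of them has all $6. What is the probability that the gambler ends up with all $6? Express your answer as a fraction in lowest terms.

1/2

With a fair step, P(i) = ½P(i−1) + ½P(i+1) with P(0)=0, P(6)=1 has the linear solution P(i) = i/6.
P(3) = 3/6 = 1/2.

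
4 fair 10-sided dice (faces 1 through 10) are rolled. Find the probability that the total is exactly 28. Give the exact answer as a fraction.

There are 10^4 = 10000 equally likely outcomes.
The number of ordered 4-tuples from {1,…,10} summing to 28 is 415.
P(sum = 28) = 415/10000 = 83/2000.

83/2000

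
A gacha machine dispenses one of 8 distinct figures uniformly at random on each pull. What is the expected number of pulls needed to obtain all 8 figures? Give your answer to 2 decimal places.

After i distinct types are collected, each trial gives a new one with probability (8−i)/8, so the expected wait for the next new type is 8/(8−i).
E = 8/8 + 8/7 + 8/6 + 8/5 + 8/4 + 8/3 + 8/2 + 8/1 = 761/35 ≈ 21.74.

21.74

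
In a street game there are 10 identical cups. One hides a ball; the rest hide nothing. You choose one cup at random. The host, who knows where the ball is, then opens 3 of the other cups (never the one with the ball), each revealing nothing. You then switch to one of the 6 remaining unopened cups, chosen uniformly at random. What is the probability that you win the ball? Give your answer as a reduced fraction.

3/20

Your original cup holds the ball with probability 1/10, so the other 9 collectively hold it with probability 9/10.
The host can always find 3 empty cups to open, so the reveals don't change that 9/10; it is now spread over the 6 remaining unopened cups.
P(win by switching) = (9/10) · (1/6) = 3/20.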